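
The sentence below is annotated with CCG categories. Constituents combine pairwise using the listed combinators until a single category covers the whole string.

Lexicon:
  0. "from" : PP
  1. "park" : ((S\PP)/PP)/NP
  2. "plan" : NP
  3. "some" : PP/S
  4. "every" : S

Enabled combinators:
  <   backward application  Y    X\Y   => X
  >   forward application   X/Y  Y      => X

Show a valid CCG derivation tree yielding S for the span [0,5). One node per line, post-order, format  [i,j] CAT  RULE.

[0,1] PP  lex  "from"
[1,2] ((S\PP)/PP)/NP  lex  "park"
[2,3] NP  lex  "plan"
[1,3] (S\PP)/PP  >  k=2
[3,4] PP/S  lex  "some"
[4,5] S  lex  "every"
[3,5] PP  >  k=4
[1,5] S\PP  >  k=3
[0,5] S  <  k=1

[0,5] S   <
  [0,1] "from" : PP
  [1,5] S\PP   >
    [1,3] (S\PP)/PP   >
      [1,2] "park" : ((S\PP)/PP)/NP
      [2,3] "plan" : NP
    [3,5] PP   >
      [3,4] "some" : PP/S
      [4,5] "every" : S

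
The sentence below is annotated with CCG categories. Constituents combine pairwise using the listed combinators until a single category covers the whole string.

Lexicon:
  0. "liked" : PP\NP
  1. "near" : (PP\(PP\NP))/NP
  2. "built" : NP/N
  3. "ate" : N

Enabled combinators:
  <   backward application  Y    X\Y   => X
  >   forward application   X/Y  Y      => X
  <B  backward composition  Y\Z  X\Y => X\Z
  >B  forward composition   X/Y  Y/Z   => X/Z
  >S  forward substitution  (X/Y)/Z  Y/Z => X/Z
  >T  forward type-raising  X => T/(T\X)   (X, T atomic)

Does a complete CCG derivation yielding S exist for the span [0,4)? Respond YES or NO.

NO

PP\NP (PP\(PP\NP))/NP NP/N N
CKY chart[0,4] = {N/(N\PP), NP/(NP\PP), PP, PP/(PP\PP), S/(S\PP)}; S ∉ chart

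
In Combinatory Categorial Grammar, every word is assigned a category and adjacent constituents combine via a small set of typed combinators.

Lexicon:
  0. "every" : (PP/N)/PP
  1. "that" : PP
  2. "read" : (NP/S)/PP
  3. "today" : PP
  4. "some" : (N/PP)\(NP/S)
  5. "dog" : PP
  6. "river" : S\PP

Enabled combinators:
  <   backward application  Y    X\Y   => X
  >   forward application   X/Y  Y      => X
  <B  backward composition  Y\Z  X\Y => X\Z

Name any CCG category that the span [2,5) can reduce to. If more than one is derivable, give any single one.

N/PP

[0,7] S   <
  [0,6] PP   >
    [0,2] PP/N   >
      [0,1] "every" : (PP/N)/PP
      [1,2] "that" : PP
    [2,6] N   >
      [2,5] N/PP   <
        [2,4] NP/S   >
          [2,3] "read" : (NP/S)/PP
          [3,4] "today" : PP
        [4,5] "some" : (N/PP)\(NP/S)
      [5,6] "dog" : PP
  [6,7] "river" : S\PP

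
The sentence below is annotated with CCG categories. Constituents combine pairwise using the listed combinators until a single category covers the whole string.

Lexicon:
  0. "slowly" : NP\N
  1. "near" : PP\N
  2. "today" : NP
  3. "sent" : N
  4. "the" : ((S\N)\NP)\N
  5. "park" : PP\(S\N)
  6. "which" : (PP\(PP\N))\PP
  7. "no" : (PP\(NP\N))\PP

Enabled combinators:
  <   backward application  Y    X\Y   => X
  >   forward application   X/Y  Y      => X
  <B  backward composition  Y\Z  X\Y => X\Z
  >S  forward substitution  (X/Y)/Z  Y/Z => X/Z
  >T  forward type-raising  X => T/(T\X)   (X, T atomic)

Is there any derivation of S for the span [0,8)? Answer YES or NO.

NP\N PP\N NP N ((S\N)\NP)\N PP\(S\N) (PP\(PP\N))\PP (PP\(NP\N))\PP
CKY chart[0,8] = {N/(N\PP), NP/(NP\PP), PP, PP/(PP\PP), S/(S\PP)}; S ∉ chart

NO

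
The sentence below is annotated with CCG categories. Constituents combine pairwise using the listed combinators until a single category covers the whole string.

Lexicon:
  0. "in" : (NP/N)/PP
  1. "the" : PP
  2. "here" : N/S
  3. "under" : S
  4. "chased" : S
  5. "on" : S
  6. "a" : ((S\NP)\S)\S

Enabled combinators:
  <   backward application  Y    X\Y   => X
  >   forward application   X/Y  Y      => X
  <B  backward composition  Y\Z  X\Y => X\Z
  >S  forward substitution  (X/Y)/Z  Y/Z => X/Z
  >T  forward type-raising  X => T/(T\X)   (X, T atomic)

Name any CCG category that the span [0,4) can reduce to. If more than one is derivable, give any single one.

NP

[0,7] S   <
  [0,4] NP   >
    [0,2] NP/N   >
      [0,1] "in" : (NP/N)/PP
      [1,2] "the" : PP
    [2,4] N   >
      [2,3] "here" : N/S
      [3,4] "under" : S
  [4,7] S\NP   <
    [4,5] "chased" : S
    [5,7] (S\NP)\S   <
      [5,6] "on" : S
      [6,7] "a" : ((S\NP)\S)\S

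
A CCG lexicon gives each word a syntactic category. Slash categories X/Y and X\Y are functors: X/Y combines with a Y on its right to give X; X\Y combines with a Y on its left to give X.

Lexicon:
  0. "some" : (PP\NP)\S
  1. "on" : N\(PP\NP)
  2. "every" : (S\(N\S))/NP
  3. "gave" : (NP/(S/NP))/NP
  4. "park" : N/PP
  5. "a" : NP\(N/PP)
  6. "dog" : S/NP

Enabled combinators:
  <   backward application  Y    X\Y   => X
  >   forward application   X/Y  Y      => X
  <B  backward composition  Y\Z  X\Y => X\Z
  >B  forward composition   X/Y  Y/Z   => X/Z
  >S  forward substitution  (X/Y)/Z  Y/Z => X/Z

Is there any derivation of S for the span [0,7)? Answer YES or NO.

YES

[0,7] S   <
  [0,2] N\S   <B
    [0,1] "some" : (PP\NP)\S
    [1,2] "on" : N\(PP\NP)
  [2,7] S\(N\S)   >
    [2,3] "every" : (S\(N\S))/NP
    [3,7] NP   >
      [3,6] NP/(S/NP)   >
        [3,4] "gave" : (NP/(S/NP))/NP
        [4,6] NP   <
          [4,5] "park" : N/PP
          [5,6] "a" : NP\(N/PP)
      [6,7] "dog" : S/NP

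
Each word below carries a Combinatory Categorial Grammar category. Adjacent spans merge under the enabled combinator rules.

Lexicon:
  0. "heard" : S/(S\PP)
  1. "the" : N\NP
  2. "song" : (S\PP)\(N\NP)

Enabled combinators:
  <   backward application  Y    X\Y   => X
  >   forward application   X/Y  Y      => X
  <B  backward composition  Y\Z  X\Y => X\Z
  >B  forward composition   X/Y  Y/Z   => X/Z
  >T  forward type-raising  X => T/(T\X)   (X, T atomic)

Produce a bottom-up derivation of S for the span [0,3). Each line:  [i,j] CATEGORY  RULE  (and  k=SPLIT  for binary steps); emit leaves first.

[0,1] S/(S\PP)  lex  "heard"
[1,2] N\NP  lex  "the"
[2,3] (S\PP)\(N\NP)  lex  "song"
[1,3] S\PP  <  k=2
[0,3] S  >  k=1

[0,3] S   >
  [0,1] "heard" : S/(S\PP)
  [1,3] S\PP   <
    [1,2] "the" : N\NP
    [2,3] "song" : (S\PP)\(N\NP)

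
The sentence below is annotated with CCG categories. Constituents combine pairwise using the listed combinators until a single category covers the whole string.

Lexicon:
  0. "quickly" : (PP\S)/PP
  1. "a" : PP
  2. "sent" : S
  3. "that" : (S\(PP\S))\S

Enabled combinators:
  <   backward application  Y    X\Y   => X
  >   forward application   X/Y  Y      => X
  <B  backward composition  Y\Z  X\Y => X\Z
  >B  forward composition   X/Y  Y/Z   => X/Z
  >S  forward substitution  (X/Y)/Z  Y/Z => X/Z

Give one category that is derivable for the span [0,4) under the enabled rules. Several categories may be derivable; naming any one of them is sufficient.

[0,4] S   <
  [0,2] PP\S   >
    [0,1] "quickly" : (PP\S)/PP
    [1,2] "a" : PP
  [2,4] S\(PP\S)   <
    [2,3] "sent" : S
    [3,4] "that" : (S\(PP\S))\S

S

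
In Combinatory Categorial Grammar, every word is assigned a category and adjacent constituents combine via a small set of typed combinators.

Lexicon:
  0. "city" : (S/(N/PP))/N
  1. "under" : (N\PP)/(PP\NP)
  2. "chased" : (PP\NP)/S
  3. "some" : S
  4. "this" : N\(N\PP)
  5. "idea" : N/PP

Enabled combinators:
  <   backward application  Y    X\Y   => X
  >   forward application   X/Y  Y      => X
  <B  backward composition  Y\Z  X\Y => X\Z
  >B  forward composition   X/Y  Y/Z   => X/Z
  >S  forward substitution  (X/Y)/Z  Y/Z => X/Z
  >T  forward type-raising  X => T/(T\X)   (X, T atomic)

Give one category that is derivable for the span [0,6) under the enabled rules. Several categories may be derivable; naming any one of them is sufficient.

S

[0,6] S   >
  [0,5] S/(N/PP)   >
    [0,1] "city" : (S/(N/PP))/N
    [1,5] N   <
      [1,4] N\PP   >
        [1,2] "under" : (N\PP)/(PP\NP)
        [2,4] PP\NP   >
          [2,3] "chased" : (PP\NP)/S
          [3,4] "some" : S
      [4,5] "this" : N\(N\PP)
  [5,6] "idea" : N/PP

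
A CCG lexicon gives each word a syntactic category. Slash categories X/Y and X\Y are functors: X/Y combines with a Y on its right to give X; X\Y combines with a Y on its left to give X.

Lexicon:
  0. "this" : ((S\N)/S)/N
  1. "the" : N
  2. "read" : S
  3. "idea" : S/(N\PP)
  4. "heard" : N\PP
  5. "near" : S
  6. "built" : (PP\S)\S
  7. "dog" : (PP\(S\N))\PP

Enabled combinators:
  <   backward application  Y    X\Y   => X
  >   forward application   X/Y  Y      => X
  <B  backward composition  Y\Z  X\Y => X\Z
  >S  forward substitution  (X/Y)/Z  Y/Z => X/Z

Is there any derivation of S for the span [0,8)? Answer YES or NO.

((S\N)/S)/N N S S/(N\PP) N\PP S (PP\S)\S (PP\(S\N))\PP
CKY chart[0,8] = {PP}; S ∉ chart

NO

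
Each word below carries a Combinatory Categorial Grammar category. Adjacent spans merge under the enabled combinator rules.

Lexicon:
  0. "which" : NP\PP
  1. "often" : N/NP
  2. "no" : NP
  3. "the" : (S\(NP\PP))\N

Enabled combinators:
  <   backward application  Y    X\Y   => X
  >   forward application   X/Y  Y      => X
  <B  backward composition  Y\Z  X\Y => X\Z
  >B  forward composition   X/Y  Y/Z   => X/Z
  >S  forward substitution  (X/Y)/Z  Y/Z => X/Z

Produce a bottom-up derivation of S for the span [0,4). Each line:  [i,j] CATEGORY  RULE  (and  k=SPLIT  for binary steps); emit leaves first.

[0,4] S   <
  [0,1] "which" : NP\PP
  [1,4] S\(NP\PP)   <
    [1,3] N   >
      [1,2] "often" : N/NP
      [2,3] "no" : NP
    [3,4] "the" : (S\(NP\PP))\N

[0,1] NP\PP  lex  "which"
[1,2] N/NP  lex  "often"
[2,3] NP  lex  "no"
[1,3] N  >  k=2
[3,4] (S\(NP\PP))\N  lex  "the"
[1,4] S\(NP\PP)  <  k=3
[0,4] S  <  k=1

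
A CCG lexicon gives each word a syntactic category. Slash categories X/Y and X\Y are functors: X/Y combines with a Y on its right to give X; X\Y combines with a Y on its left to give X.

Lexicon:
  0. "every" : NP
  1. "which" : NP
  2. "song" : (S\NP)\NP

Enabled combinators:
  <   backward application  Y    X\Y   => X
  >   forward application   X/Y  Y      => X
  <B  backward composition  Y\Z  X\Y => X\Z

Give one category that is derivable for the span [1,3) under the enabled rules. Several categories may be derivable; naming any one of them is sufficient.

[0,3] S   <
  [0,1] "every" : NP
  [1,3] S\NP   <
    [1,2] "which" : NP
    [2,3] "song" : (S\NP)\NP

S\NP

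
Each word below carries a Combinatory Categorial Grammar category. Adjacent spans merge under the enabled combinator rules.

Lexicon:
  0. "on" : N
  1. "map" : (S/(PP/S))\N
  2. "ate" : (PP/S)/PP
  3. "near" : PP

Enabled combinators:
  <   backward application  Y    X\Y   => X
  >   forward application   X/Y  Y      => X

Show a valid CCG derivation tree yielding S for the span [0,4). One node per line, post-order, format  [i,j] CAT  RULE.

[0,4] S   >
  [0,2] S/(PP/S)   <
    [0,1] "on" : N
    [1,2] "map" : (S/(PP/S))\N
  [2,4] PP/S   >
    [2,3] "ate" : (PP/S)/PP
    [3,4] "near" : PP

[0,1] N  lex  "on"
[1,2] (S/(PP/S))\N  lex  "map"
[0,2] S/(PP/S)  <  k=1
[2,3] (PP/S)/PP  lex  "ate"
[3,4] PP  lex  "near"
[2,4] PP/S  >  k=3
[0,4] S  >  k=2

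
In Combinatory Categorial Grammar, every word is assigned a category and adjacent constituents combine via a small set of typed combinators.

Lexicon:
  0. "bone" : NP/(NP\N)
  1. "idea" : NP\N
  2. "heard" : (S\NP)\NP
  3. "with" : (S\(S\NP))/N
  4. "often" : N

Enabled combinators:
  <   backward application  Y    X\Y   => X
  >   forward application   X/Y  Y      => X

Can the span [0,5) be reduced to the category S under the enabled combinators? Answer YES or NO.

[0,5] S   <
  [0,3] S\NP   <
    [0,2] NP   >
      [0,1] "bone" : NP/(NP\N)
      [1,2] "idea" : NP\N
    [2,3] "heard" : (S\NP)\NP
  [3,5] S\(S\NP)   >
    [3,4] "with" : (S\(S\NP))/N
    [4,5] "often" : N

YES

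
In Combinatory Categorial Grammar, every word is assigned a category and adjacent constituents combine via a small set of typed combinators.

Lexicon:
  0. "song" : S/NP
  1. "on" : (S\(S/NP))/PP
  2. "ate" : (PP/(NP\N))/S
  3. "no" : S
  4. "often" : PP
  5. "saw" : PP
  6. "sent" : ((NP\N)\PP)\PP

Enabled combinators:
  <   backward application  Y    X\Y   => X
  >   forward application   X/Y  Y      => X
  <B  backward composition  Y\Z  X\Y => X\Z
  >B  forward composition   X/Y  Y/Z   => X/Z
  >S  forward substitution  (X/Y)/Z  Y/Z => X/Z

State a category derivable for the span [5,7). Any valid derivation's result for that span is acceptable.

[0,7] S   <
  [0,1] "song" : S/NP
  [1,7] S\(S/NP)   >
    [1,2] "on" : (S\(S/NP))/PP
    [2,7] PP   >
      [2,4] PP/(NP\N)   >
        [2,3] "ate" : (PP/(NP\N))/S
        [3,4] "no" : S
      [4,7] NP\N   <
        [4,5] "often" : PP
        [5,7] (NP\N)\PP   <
          [5,6] "saw" : PP
          [6,7] "sent" : ((NP\N)\PP)\PP

(NP\N)\PP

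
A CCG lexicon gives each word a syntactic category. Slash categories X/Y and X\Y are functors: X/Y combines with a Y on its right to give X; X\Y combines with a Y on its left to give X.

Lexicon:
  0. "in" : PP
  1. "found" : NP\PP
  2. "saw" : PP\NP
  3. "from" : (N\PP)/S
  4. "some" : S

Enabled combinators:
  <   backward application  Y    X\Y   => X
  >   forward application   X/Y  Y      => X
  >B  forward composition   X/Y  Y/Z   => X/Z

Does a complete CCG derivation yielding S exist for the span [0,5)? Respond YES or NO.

NO

PP NP\PP PP\NP (N\PP)/S S
CKY chart[0,5] = {N}; S ∉ chart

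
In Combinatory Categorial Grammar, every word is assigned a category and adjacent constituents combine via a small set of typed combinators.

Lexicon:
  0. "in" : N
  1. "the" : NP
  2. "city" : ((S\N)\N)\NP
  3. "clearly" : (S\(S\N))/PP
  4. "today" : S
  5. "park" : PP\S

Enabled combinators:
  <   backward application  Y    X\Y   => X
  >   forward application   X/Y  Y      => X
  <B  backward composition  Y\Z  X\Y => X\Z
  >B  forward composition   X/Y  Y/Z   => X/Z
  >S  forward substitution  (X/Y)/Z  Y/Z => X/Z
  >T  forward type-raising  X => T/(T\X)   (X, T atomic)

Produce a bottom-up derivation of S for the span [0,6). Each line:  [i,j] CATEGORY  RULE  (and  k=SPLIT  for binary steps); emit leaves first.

[0,1] N  lex  "in"
[1,2] NP  lex  "the"
[2,3] ((S\N)\N)\NP  lex  "city"
[1,3] (S\N)\N  <  k=2
[0,3] S\N  <  k=1
[3,4] (S\(S\N))/PP  lex  "clearly"
[4,5] S  lex  "today"
[4,5] PP/(PP\S)  >T
[5,6] PP\S  lex  "park"
[4,6] PP  >  k=5
[3,6] S\(S\N)  >  k=4
[0,6] S  <  k=3

[0,6] S   <
  [0,3] S\N   <
    [0,1] "in" : N
    [1,3] (S\N)\N   <
      [1,2] "the" : NP
      [2,3] "city" : ((S\N)\N)\NP
  [3,6] S\(S\N)   >
    [3,4] "clearly" : (S\(S\N))/PP
    [4,6] PP   >
      [4,5] PP/(PP\S)   >T
        [4,5] "today" : S
      [5,6] "park" : PP\S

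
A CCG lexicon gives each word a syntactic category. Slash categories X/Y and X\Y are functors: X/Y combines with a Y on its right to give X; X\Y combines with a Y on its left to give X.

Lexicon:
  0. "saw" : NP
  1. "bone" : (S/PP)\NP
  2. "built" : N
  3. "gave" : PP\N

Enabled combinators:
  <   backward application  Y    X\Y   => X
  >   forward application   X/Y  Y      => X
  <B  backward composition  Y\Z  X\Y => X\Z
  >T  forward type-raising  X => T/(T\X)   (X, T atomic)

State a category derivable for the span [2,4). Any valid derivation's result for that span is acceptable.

PP

[0,4] S   >
  [0,2] S/PP   <
    [0,1] "saw" : NP
    [1,2] "bone" : (S/PP)\NP
  [2,4] PP   >
    [2,3] PP/(PP\N)   >T
      [2,3] "built" : N
    [3,4] "gave" : PP\N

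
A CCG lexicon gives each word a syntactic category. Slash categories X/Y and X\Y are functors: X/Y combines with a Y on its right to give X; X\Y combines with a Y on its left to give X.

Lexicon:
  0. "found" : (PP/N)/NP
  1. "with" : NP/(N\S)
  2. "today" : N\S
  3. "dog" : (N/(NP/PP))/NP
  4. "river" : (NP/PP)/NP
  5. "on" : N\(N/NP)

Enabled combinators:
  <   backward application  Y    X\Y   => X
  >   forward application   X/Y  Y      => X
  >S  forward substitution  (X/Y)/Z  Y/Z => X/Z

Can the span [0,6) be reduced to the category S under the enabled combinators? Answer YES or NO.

(PP/N)/NP NP/(N\S) N\S (N/(NP/PP))/NP (NP/PP)/NP N\(N/NP)
CKY chart[0,6] = {PP}; S ∉ chart

NO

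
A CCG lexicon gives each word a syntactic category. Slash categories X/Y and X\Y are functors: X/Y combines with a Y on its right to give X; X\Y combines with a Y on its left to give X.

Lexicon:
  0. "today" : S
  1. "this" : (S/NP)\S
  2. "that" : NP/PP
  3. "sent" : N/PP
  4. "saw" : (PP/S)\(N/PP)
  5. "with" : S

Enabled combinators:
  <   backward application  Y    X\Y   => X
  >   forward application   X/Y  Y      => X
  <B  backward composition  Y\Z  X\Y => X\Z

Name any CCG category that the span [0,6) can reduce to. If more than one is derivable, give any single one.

S

[0,6] S   >
  [0,2] S/NP   <
    [0,1] "today" : S
    [1,2] "this" : (S/NP)\S
  [2,6] NP   >
    [2,3] "that" : NP/PP
    [3,6] PP   >
      [3,5] PP/S   <
        [3,4] "sent" : N/PP
        [4,5] "saw" : (PP/S)\(N/PP)
      [5,6] "with" : S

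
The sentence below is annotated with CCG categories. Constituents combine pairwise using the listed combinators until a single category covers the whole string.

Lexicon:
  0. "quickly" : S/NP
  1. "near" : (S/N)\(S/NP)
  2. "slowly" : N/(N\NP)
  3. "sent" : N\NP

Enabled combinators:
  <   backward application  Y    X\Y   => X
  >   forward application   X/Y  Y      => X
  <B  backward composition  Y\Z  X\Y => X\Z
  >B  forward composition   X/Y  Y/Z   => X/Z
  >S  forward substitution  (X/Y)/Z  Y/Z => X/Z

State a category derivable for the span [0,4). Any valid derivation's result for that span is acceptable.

[0,4] S   >
  [0,2] S/N   <
    [0,1] "quickly" : S/NP
    [1,2] "near" : (S/N)\(S/NP)
  [2,4] N   >
    [2,3] "slowly" : N/(N\NP)
    [3,4] "sent" : N\NP

S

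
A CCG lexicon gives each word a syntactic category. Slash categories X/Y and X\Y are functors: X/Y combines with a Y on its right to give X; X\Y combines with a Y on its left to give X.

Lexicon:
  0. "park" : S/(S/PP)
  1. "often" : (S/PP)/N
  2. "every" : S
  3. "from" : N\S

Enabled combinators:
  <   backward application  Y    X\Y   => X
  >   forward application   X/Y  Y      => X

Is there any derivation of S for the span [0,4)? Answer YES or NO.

YES

[0,4] S   >
  [0,1] "park" : S/(S/PP)
  [1,4] S/PP   >
    [1,2] "often" : (S/PP)/N
    [2,4] N   <
      [2,3] "every" : S
      [3,4] "from" : N\S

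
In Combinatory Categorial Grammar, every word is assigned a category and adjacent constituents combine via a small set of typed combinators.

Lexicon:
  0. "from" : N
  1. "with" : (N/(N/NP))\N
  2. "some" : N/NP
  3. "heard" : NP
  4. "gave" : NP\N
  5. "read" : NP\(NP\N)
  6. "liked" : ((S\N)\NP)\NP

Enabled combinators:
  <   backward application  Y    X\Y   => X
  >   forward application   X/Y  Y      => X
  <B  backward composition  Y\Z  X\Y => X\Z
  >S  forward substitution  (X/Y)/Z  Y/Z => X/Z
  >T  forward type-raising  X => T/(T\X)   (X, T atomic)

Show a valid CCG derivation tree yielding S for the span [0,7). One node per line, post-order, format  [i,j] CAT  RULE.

[0,7] S   <
  [0,3] N   >
    [0,2] N/(N/NP)   <
      [0,1] "from" : N
      [1,2] "with" : (N/(N/NP))\N
    [2,3] "some" : N/NP
  [3,7] S\N   <
    [3,4] "heard" : NP
    [4,7] (S\N)\NP   <
      [4,6] NP   <
        [4,5] "gave" : NP\N
        [5,6] "read" : NP\(NP\N)
      [6,7] "liked" : ((S\N)\NP)\NP

[0,1] N  lex  "from"
[1,2] (N/(N/NP))\N  lex  "with"
[0,2] N/(N/NP)  <  k=1
[2,3] N/NP  lex  "some"
[0,3] N  >  k=2
[3,4] NP  lex  "heard"
[4,5] NP\N  lex  "gave"
[5,6] NP\(NP\N)  lex  "read"
[4,6] NP  <  k=5
[6,7] ((S\N)\NP)\NP  lex  "liked"
[4,7] (S\N)\NP  <  k=6
[3,7] S\N  <  k=4
[0,7] S  <  k=3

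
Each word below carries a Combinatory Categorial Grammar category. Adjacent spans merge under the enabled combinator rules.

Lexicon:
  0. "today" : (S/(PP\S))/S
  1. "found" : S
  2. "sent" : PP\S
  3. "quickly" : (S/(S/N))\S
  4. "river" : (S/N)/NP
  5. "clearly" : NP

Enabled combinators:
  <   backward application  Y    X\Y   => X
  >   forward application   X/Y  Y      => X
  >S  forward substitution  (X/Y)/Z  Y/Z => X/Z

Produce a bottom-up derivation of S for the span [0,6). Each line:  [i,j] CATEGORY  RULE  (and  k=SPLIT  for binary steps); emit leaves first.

[0,1] (S/(PP\S))/S  lex  "today"
[1,2] S  lex  "found"
[0,2] S/(PP\S)  >  k=1
[2,3] PP\S  lex  "sent"
[0,3] S  >  k=2
[3,4] (S/(S/N))\S  lex  "quickly"
[0,4] S/(S/N)  <  k=3
[4,5] (S/N)/NP  lex  "river"
[5,6] NP  lex  "clearly"
[4,6] S/N  >  k=5
[0,6] S  >  k=4

[0,6] S   >
  [0,4] S/(S/N)   <
    [0,3] S   >
      [0,2] S/(PP\S)   >
        [0,1] "today" : (S/(PP\S))/S
        [1,2] "found" : S
      [2,3] "sent" : PP\S
    [3,4] "quickly" : (S/(S/N))\S
  [4,6] S/N   >
    [4,5] "river" : (S/N)/NP
    [5,6] "clearly" : NP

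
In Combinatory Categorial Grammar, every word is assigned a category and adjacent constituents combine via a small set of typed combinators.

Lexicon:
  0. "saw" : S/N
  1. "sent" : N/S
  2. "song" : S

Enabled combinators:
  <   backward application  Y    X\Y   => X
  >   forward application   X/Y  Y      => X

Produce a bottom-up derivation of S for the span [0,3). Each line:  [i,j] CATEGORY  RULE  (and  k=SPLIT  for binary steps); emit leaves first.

[0,3] S   >
  [0,1] "saw" : S/N
  [1,3] N   >
    [1,2] "sent" : N/S
    [2,3] "song" : S

[0,1] S/N  lex  "saw"
[1,2] N/S  lex  "sent"
[2,3] S  lex  "song"
[1,3] N  >  k=2
[0,3] S  >  k=1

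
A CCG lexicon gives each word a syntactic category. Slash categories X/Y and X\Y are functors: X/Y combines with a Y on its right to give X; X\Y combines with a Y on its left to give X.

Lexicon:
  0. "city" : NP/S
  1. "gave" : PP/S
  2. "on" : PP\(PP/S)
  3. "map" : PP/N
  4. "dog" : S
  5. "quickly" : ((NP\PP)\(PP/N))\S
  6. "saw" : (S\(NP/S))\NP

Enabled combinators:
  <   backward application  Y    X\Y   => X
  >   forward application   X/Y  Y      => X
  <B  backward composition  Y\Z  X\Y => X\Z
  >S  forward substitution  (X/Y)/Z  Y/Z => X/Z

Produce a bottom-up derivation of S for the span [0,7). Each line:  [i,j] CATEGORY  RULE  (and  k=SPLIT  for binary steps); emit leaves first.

[0,1] NP/S  lex  "city"
[1,2] PP/S  lex  "gave"
[2,3] PP\(PP/S)  lex  "on"
[1,3] PP  <  k=2
[3,4] PP/N  lex  "map"
[4,5] S  lex  "dog"
[5,6] ((NP\PP)\(PP/N))\S  lex  "quickly"
[4,6] (NP\PP)\(PP/N)  <  k=5
[3,6] NP\PP  <  k=4
[1,6] NP  <  k=3
[6,7] (S\(NP/S))\NP  lex  "saw"
[1,7] S\(NP/S)  <  k=6
[0,7] S  <  k=1

[0,7] S   <
  [0,1] "city" : NP/S
  [1,7] S\(NP/S)   <
    [1,6] NP   <
      [1,3] PP   <
        [1,2] "gave" : PP/S
        [2,3] "on" : PP\(PP/S)
      [3,6] NP\PP   <
        [3,4] "map" : PP/N
        [4,6] (NP\PP)\(PP/N)   <
          [4,5] "dog" : S
          [5,6] "quickly" : ((NP\PP)\(PP/N))\S
    [6,7] "saw" : (S\(NP/S))\NP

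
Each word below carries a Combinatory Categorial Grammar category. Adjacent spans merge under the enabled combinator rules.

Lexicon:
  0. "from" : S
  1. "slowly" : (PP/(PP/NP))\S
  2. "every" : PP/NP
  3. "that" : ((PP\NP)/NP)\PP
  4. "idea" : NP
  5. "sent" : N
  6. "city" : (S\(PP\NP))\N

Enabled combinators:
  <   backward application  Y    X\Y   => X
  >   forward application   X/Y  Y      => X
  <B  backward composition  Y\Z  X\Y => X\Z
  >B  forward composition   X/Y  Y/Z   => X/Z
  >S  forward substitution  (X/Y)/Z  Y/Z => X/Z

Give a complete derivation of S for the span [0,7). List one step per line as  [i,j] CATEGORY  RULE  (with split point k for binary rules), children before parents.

[0,7] S   <
  [0,5] PP\NP   >
    [0,4] (PP\NP)/NP   <
      [0,3] PP   >
        [0,2] PP/(PP/NP)   <
          [0,1] "from" : S
          [1,2] "slowly" : (PP/(PP/NP))\S
        [2,3] "every" : PP/NP
      [3,4] "that" : ((PP\NP)/NP)\PP
    [4,5] "idea" : NP
  [5,7] S\(PP\NP)   <
    [5,6] "sent" : N
    [6,7] "city" : (S\(PP\NP))\N

[0,1] S  lex  "from"
[1,2] (PP/(PP/NP))\S  lex  "slowly"
[0,2] PP/(PP/NP)  <  k=1
[2,3] PP/NP  lex  "every"
[0,3] PP  >  k=2
[3,4] ((PP\NP)/NP)\PP  lex  "that"
[0,4] (PP\NP)/NP  <  k=3
[4,5] NP  lex  "idea"
[0,5] PP\NP  >  k=4
[5,6] N  lex  "sent"
[6,7] (S\(PP\NP))\N  lex  "city"
[5,7] S\(PP\NP)  <  k=6
[0,7] S  <  k=5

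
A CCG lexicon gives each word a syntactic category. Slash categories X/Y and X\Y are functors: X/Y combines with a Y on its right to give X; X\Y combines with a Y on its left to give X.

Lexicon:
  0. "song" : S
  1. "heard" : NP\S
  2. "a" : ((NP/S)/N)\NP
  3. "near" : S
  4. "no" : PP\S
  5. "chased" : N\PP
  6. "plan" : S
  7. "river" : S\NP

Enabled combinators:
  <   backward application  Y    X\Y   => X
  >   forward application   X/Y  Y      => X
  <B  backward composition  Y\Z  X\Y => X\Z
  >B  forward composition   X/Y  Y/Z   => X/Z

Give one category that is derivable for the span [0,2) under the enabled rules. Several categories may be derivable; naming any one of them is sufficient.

[0,8] S   <
  [0,7] NP   >
    [0,6] NP/S   >
      [0,3] (NP/S)/N   <
        [0,2] NP   <
          [0,1] "song" : S
          [1,2] "heard" : NP\S
        [2,3] "a" : ((NP/S)/N)\NP
      [3,6] N   <
        [3,5] PP   <
          [3,4] "near" : S
          [4,5] "no" : PP\S
        [5,6] "chased" : N\PP
    [6,7] "plan" : S
  [7,8] "river" : S\NP

NP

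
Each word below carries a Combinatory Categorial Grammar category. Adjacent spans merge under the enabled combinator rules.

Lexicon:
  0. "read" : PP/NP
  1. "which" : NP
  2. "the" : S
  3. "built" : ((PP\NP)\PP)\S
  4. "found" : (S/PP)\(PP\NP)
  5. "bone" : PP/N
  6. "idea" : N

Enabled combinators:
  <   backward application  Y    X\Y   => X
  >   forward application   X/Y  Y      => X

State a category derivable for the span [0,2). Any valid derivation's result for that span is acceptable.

PP

[0,7] S   >
  [0,5] S/PP   <
    [0,4] PP\NP   <
      [0,2] PP   >
        [0,1] "read" : PP/NP
        [1,2] "which" : NP
      [2,4] (PP\NP)\PP   <
        [2,3] "the" : S
        [3,4] "built" : ((PP\NP)\PP)\S
    [4,5] "found" : (S/PP)\(PP\NP)
  [5,7] PP   >
    [5,6] "bone" : PP/N
    [6,7] "idea" : N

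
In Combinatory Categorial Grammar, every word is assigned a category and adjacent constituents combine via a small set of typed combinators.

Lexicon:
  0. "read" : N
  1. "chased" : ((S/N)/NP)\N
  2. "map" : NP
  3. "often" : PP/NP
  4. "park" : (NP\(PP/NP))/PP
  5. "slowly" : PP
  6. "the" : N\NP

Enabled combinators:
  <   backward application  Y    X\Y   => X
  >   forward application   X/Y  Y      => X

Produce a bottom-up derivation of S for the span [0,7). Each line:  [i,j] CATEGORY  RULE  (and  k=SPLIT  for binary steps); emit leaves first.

[0,1] N  lex  "read"
[1,2] ((S/N)/NP)\N  lex  "chased"
[0,2] (S/N)/NP  <  k=1
[2,3] NP  lex  "map"
[0,3] S/N  >  k=2
[3,4] PP/NP  lex  "often"
[4,5] (NP\(PP/NP))/PP  lex  "park"
[5,6] PP  lex  "slowly"
[4,6] NP\(PP/NP)  >  k=5
[3,6] NP  <  k=4
[6,7] N\NP  lex  "the"
[3,7] N  <  k=6
[0,7] S  >  k=3

[0,7] S   >
  [0,3] S/N   >
    [0,2] (S/N)/NP   <
      [0,1] "read" : N
      [1,2] "chased" : ((S/N)/NP)\N
    [2,3] "map" : NP
  [3,7] N   <
    [3,6] NP   <
      [3,4] "often" : PP/NP
      [4,6] NP\(PP/NP)   >
        [4,5] "park" : (NP\(PP/NP))/PP
        [5,6] "slowly" : PP
    [6,7] "the" : N\NP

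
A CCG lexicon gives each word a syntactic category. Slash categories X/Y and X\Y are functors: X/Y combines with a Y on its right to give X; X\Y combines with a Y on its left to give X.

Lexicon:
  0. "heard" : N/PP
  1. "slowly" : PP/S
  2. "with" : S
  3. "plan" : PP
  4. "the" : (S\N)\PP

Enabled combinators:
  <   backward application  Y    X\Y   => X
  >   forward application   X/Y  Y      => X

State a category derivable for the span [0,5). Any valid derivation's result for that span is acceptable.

[0,5] S   <
  [0,3] N   >
    [0,1] "heard" : N/PP
    [1,3] PP   >
      [1,2] "slowly" : PP/S
      [2,3] "with" : S
  [3,5] S\N   <
    [3,4] "plan" : PP
    [4,5] "the" : (S\N)\PP

S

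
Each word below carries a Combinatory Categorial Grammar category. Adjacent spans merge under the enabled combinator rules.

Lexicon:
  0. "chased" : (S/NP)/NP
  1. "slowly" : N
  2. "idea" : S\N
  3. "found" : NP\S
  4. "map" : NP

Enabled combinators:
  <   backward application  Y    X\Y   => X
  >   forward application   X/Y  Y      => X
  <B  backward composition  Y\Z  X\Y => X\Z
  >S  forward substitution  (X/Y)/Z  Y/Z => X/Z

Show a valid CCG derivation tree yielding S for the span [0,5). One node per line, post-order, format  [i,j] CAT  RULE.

[0,1] (S/NP)/NP  lex  "chased"
[1,2] N  lex  "slowly"
[2,3] S\N  lex  "idea"
[1,3] S  <  k=2
[3,4] NP\S  lex  "found"
[1,4] NP  <  k=3
[0,4] S/NP  >  k=1
[4,5] NP  lex  "map"
[0,5] S  >  k=4

[0,5] S   >
  [0,4] S/NP   >
    [0,1] "chased" : (S/NP)/NP
    [1,4] NP   <
      [1,3] S   <
        [1,2] "slowly" : N
        [2,3] "idea" : S\N
      [3,4] "found" : NP\S
  [4,5] "map" : NP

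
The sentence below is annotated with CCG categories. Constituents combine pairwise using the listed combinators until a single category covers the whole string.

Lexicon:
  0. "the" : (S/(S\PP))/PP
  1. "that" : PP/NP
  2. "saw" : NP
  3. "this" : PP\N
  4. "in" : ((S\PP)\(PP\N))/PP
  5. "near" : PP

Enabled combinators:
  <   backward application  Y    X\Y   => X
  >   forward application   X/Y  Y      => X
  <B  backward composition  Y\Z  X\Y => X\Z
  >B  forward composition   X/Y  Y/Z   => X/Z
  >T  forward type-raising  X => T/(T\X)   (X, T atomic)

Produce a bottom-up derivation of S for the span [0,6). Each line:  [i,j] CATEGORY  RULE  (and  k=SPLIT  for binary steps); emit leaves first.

[0,1] (S/(S\PP))/PP  lex  "the"
[1,2] PP/NP  lex  "that"
[2,3] NP  lex  "saw"
[1,3] PP  >  k=2
[0,3] S/(S\PP)  >  k=1
[3,4] PP\N  lex  "this"
[4,5] ((S\PP)\(PP\N))/PP  lex  "in"
[5,6] PP  lex  "near"
[4,6] (S\PP)\(PP\N)  >  k=5
[3,6] S\PP  <  k=4
[0,6] S  >  k=3

[0,6] S   >
  [0,3] S/(S\PP)   >
    [0,1] "the" : (S/(S\PP))/PP
    [1,3] PP   >
      [1,2] "that" : PP/NP
      [2,3] "saw" : NP
  [3,6] S\PP   <
    [3,4] "this" : PP\N
    [4,6] (S\PP)\(PP\N)   >
      [4,5] "in" : ((S\PP)\(PP\N))/PP
      [5,6] "near" : PP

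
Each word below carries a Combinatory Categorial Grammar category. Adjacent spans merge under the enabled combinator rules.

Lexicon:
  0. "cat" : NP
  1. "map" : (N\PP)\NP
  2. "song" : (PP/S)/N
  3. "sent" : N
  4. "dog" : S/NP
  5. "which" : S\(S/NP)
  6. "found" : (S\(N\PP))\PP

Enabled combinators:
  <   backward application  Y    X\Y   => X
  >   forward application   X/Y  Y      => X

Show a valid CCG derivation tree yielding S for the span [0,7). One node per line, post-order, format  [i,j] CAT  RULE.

[0,7] S   <
  [0,2] N\PP   <
    [0,1] "cat" : NP
    [1,2] "map" : (N\PP)\NP
  [2,7] S\(N\PP)   <
    [2,6] PP   >
      [2,4] PP/S   >
        [2,3] "song" : (PP/S)/N
        [3,4] "sent" : N
      [4,6] S   <
        [4,5] "dog" : S/NP
        [5,6] "which" : S\(S/NP)
    [6,7] "found" : (S\(N\PP))\PP

[0,1] NP  lex  "cat"
[1,2] (N\PP)\NP  lex  "map"
[0,2] N\PP  <  k=1
[2,3] (PP/S)/N  lex  "song"
[3,4] N  lex  "sent"
[2,4] PP/S  >  k=3
[4,5] S/NP  lex  "dog"
[5,6] S\(S/NP)  lex  "which"
[4,6] S  <  k=5
[2,6] PP  >  k=4
[6,7] (S\(N\PP))\PP  lex  "found"
[2,7] S\(N\PP)  <  k=6
[0,7] S  <  k=2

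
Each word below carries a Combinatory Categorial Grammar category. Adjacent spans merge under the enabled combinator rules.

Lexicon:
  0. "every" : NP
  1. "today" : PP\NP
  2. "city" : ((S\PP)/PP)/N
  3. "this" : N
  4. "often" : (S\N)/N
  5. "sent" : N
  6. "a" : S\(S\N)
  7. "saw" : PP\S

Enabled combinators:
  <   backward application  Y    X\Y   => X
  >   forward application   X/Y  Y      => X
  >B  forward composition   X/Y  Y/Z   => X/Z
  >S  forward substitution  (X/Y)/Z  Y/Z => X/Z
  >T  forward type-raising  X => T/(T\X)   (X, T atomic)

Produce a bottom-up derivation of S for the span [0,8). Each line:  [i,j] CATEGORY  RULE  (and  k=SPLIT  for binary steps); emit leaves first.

[0,8] S   <
  [0,2] PP   >
    [0,1] PP/(PP\NP)   >T
      [0,1] "every" : NP
    [1,2] "today" : PP\NP
  [2,8] S\PP   >
    [2,4] (S\PP)/PP   >
      [2,3] "city" : ((S\PP)/PP)/N
      [3,4] "this" : N
    [4,8] PP   <
      [4,7] S   <
        [4,6] S\N   >
          [4,5] "often" : (S\N)/N
          [5,6] "sent" : N
        [6,7] "a" : S\(S\N)
      [7,8] "saw" : PP\S

[0,1] NP  lex  "every"
[0,1] PP/(PP\NP)  >T
[1,2] PP\NP  lex  "today"
[0,2] PP  >  k=1
[2,3] ((S\PP)/PP)/N  lex  "city"
[3,4] N  lex  "this"
[2,4] (S\PP)/PP  >  k=3
[4,5] (S\N)/N  lex  "often"
[5,6] N  lex  "sent"
[4,6] S\N  >  k=5
[6,7] S\(S\N)  lex  "a"
[4,7] S  <  k=6
[7,8] PP\S  lex  "saw"
[4,8] PP  <  k=7
[2,8] S\PP  >  k=4
[0,8] S  <  k=2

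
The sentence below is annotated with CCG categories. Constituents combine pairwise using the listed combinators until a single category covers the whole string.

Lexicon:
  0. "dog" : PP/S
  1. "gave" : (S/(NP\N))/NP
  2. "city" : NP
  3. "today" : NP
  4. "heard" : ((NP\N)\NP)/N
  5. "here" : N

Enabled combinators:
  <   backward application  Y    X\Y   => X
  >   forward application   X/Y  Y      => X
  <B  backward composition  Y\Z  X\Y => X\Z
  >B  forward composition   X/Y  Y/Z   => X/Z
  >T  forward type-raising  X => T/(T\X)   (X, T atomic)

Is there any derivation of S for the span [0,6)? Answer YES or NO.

PP/S (S/(NP\N))/NP NP NP ((NP\N)\NP)/N N
CKY chart[0,6] = {N/(N\PP), NP/(NP\PP), PP, PP/(PP\PP), PP/(S\S), S/(S\PP)}; S ∉ chart

NO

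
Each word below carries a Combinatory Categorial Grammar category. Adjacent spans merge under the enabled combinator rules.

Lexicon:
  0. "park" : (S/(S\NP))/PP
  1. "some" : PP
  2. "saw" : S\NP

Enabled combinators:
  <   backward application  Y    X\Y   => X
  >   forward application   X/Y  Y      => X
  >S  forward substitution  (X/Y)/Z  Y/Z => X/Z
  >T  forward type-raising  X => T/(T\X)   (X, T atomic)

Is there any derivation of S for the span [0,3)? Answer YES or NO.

YES

[0,3] S   >
  [0,2] S/(S\NP)   >
    [0,1] "park" : (S/(S\NP))/PP
    [1,2] "some" : PP
  [2,3] "saw" : S\NP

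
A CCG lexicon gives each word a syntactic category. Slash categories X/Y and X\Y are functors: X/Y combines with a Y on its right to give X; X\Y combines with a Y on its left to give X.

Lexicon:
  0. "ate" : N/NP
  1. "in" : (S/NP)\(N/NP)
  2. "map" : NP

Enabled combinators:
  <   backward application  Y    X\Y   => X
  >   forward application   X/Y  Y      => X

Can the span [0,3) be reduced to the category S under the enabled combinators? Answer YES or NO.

YES

[0,3] S   >
  [0,2] S/NP   <
    [0,1] "ate" : N/NP
    [1,2] "in" : (S/NP)\(N/NP)
  [2,3] "map" : NP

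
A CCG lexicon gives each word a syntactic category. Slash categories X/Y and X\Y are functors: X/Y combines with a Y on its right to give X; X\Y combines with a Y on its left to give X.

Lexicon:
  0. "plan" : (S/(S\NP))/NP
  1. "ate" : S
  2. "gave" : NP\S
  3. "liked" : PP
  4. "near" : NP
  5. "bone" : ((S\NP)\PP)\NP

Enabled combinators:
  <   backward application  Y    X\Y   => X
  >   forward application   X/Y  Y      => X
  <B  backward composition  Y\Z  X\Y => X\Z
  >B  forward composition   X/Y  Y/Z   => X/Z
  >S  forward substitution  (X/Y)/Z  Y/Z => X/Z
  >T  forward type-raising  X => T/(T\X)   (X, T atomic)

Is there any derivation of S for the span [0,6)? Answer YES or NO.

[0,6] S   >
  [0,3] S/(S\NP)   >
    [0,1] "plan" : (S/(S\NP))/NP
    [1,3] NP   >
      [1,2] NP/(NP\S)   >T
        [1,2] "ate" : S
      [2,3] "gave" : NP\S
  [3,6] S\NP   <
    [3,4] "liked" : PP
    [4,6] (S\NP)\PP   <
      [4,5] "near" : NP
      [5,6] "bone" : ((S\NP)\PP)\NP

YES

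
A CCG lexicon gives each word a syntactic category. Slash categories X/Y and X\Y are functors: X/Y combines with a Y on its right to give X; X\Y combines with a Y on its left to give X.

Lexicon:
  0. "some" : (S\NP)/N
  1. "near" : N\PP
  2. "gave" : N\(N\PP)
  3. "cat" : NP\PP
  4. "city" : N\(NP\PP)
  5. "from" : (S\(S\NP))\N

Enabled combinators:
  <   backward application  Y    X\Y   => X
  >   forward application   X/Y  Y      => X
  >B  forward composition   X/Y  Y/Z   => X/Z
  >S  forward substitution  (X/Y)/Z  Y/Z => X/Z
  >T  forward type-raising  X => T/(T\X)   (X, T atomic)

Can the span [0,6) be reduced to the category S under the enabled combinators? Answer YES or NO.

[0,6] S   <
  [0,3] S\NP   >
    [0,1] "some" : (S\NP)/N
    [1,3] N   <
      [1,2] "near" : N\PP
      [2,3] "gave" : N\(N\PP)
  [3,6] S\(S\NP)   <
    [3,5] N   <
      [3,4] "cat" : NP\PP
      [4,5] "city" : N\(NP\PP)
    [5,6] "from" : (S\(S\NP))\N

YES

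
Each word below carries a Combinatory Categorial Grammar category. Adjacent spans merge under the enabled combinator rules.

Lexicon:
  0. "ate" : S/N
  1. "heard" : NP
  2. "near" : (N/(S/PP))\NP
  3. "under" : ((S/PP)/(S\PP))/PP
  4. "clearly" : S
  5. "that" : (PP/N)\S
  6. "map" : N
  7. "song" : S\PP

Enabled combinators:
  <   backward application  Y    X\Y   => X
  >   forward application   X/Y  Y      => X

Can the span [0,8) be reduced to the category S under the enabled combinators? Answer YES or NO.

[0,8] S   >
  [0,1] "ate" : S/N
  [1,8] N   >
    [1,3] N/(S/PP)   <
      [1,2] "heard" : NP
      [2,3] "near" : (N/(S/PP))\NP
    [3,8] S/PP   >
      [3,7] (S/PP)/(S\PP)   >
        [3,4] "under" : ((S/PP)/(S\PP))/PP
        [4,7] PP   >
          [4,6] PP/N   <
            [4,5] "clearly" : S
            [5,6] "that" : (PP/N)\S
          [6,7] "map" : N
      [7,8] "song" : S\PP

YES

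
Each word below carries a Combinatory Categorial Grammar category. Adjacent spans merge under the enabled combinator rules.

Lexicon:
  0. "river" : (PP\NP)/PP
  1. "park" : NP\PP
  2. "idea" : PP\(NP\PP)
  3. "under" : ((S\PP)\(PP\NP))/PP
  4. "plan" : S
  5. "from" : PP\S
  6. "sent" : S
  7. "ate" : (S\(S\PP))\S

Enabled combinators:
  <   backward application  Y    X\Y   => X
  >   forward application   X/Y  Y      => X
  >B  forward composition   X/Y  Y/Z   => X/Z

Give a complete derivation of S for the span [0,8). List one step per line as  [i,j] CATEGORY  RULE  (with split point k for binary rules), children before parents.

[0,1] (PP\NP)/PP  lex  "river"
[1,2] NP\PP  lex  "park"
[2,3] PP\(NP\PP)  lex  "idea"
[1,3] PP  <  k=2
[0,3] PP\NP  >  k=1
[3,4] ((S\PP)\(PP\NP))/PP  lex  "under"
[4,5] S  lex  "plan"
[5,6] PP\S  lex  "from"
[4,6] PP  <  k=5
[3,6] (S\PP)\(PP\NP)  >  k=4
[0,6] S\PP  <  k=3
[6,7] S  lex  "sent"
[7,8] (S\(S\PP))\S  lex  "ate"
[6,8] S\(S\PP)  <  k=7
[0,8] S  <  k=6

[0,8] S   <
  [0,6] S\PP   <
    [0,3] PP\NP   >
      [0,1] "river" : (PP\NP)/PP
      [1,3] PP   <
        [1,2] "park" : NP\PP
        [2,3] "idea" : PP\(NP\PP)
    [3,6] (S\PP)\(PP\NP)   >
      [3,4] "under" : ((S\PP)\(PP\NP))/PP
      [4,6] PP   <
        [4,5] "plan" : S
        [5,6] "from" : PP\S
  [6,8] S\(S\PP)   <
    [6,7] "sent" : S
    [7,8] "ate" : (S\(S\PP))\S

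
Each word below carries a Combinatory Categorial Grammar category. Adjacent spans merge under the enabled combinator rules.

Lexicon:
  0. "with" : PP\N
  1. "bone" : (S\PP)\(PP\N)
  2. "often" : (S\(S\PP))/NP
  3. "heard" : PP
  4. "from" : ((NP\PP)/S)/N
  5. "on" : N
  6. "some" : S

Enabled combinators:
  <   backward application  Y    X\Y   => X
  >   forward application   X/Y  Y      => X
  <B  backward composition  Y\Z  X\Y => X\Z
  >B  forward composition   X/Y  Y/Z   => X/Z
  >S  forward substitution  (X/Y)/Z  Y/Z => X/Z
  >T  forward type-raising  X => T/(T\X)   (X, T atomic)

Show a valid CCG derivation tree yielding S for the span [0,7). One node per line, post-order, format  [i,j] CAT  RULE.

[0,7] S   <
  [0,2] S\PP   <
    [0,1] "with" : PP\N
    [1,2] "bone" : (S\PP)\(PP\N)
  [2,7] S\(S\PP)   >
    [2,3] "often" : (S\(S\PP))/NP
    [3,7] NP   >
      [3,4] NP/(NP\PP)   >T
        [3,4] "heard" : PP
      [4,7] NP\PP   >
        [4,6] (NP\PP)/S   >
          [4,5] "from" : ((NP\PP)/S)/N
          [5,6] "on" : N
        [6,7] "some" : S

[0,1] PP\N  lex  "with"
[1,2] (S\PP)\(PP\N)  lex  "bone"
[0,2] S\PP  <  k=1
[2,3] (S\(S\PP))/NP  lex  "often"
[3,4] PP  lex  "heard"
[3,4] NP/(NP\PP)  >T
[4,5] ((NP\PP)/S)/N  lex  "from"
[5,6] N  lex  "on"
[4,6] (NP\PP)/S  >  k=5
[6,7] S  lex  "some"
[4,7] NP\PP  >  k=6
[3,7] NP  >  k=4
[2,7] S\(S\PP)  >  k=3
[0,7] S  <  k=2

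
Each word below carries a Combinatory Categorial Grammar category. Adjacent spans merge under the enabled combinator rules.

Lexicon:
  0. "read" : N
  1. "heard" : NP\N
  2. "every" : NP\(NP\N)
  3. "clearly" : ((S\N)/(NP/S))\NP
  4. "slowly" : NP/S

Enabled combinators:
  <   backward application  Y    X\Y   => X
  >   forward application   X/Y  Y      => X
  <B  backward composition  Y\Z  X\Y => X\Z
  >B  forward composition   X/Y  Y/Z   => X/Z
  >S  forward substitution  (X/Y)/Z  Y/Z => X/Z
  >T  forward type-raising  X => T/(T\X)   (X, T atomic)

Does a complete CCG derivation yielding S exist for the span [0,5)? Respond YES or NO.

YES

[0,5] S   >
  [0,1] S/(S\N)   >T
    [0,1] "read" : N
  [1,5] S\N   >
    [1,4] (S\N)/(NP/S)   <
      [1,3] NP   <
        [1,2] "heard" : NP\N
        [2,3] "every" : NP\(NP\N)
      [3,4] "clearly" : ((S\N)/(NP/S))\NP
    [4,5] "slowly" : NP/S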